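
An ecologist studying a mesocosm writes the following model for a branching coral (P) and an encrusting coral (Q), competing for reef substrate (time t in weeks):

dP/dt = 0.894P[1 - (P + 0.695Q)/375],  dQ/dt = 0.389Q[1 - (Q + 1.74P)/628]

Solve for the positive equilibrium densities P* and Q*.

P* ≈ 294, Q* ≈ 117

Setting both brackets to zero gives the nullclines P + 0.695Q = 375 and 1.74P + Q = 628.
Substituting Q = 628 - 1.74P into the first: P(1 - 0.695·1.74) = 375 - 0.695·628.
So P* = -61.5/-0.209 = 294, and then Q* = 628 - 1.74·294 = 117.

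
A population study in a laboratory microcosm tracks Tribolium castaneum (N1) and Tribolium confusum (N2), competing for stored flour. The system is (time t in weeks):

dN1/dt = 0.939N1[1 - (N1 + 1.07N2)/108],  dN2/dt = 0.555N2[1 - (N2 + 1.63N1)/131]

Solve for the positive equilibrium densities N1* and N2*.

N1* ≈ 43.2, N2* ≈ 60.5

Setting both brackets to zero gives the nullclines N1 + 1.07N2 = 108 and 1.63N1 + N2 = 131.
Substituting N2 = 131 - 1.63N1 into the first: N1(1 - 1.07·1.63) = 108 - 1.07·131.
So N1* = -32.2/-0.744 = 43.2, and then N2* = 131 - 1.63·43.2 = 60.5.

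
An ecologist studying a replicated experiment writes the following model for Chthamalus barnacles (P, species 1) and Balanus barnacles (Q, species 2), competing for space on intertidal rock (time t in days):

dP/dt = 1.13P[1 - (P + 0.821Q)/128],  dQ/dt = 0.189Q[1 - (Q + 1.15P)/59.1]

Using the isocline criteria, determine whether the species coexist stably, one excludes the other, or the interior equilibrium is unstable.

species 1 excludes species 2

Compare the nullcline intercepts: K1/α12 = 128/0.821 = 156 > K2 = 59.1; K2/α21 = 59.1/1.15 = 51.4 < K1 = 128.
Since the inequalities point opposite ways, species 1 can invade but species 2 cannot.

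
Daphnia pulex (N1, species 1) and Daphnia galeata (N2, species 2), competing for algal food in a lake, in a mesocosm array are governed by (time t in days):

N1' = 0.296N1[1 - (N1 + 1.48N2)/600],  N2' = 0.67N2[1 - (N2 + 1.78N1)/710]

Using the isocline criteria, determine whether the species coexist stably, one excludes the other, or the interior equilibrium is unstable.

unstable coexistence (outcome depends on initial conditions)

Compare the nullcline intercepts: K1/α12 = 600/1.48 = 405 < K2 = 710; K2/α21 = 710/1.78 = 399 < K1 = 600.
Since both are reversed, neither can invade when rare; the interior point is a saddle.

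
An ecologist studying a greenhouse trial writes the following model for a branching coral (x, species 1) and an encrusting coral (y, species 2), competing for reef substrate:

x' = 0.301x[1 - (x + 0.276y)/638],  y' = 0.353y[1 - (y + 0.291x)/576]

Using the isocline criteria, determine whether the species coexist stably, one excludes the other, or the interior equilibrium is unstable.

Compare the nullcline intercepts: K1/α12 = 638/0.276 = 2310 > K2 = 576; K2/α21 = 576/0.291 = 1980 > K1 = 638.
Since both inequalities hold, each species can invade when rare, so the interior equilibrium is stable.

stable coexistence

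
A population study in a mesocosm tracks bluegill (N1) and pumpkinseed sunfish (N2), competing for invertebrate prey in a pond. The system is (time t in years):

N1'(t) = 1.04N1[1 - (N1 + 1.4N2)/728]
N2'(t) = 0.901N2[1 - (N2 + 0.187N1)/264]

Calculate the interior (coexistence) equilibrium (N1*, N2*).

Setting both brackets to zero gives the nullclines N1 + 1.4N2 = 728 and 0.187N1 + N2 = 264.
Substituting N2 = 264 - 0.187N1 into the first: N1(1 - 1.4·0.187) = 728 - 1.4·264.
So N1* = 358/0.738 = 486, and then N2* = 264 - 0.187·486 = 173.

N1* ≈ 486, N2* ≈ 173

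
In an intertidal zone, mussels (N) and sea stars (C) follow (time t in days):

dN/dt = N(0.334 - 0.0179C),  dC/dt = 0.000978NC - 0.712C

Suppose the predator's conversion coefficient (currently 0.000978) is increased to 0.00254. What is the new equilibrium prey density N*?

N* ≈ 280

At the interior fixed point, setting dC/dt = 0 with C > 0 fixes N* = (predator death rate)/(NC coefficient) — independent of the other coefficients.
With the change, N* = 0.712/0.00254 = 280; it falls from 728.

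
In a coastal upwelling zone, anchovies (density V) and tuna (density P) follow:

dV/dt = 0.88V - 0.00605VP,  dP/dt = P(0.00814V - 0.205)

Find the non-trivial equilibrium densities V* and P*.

Set dP/dt = 0 with P > 0: 0.00814V - 0.205 = 0, so V* = 0.205/0.00814 = 25.2.
Set dV/dt = 0 with V > 0: 0.88 - 0.00605P = 0, so P* = 0.88/0.00605 = 145.

V* ≈ 25.2, P* ≈ 145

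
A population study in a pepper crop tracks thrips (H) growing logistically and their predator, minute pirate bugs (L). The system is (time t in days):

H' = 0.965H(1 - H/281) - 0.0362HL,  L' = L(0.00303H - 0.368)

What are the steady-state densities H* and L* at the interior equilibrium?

From dL/dt = 0 with L > 0: 0.00303H* = 0.368, so H* = 121.
Substitute into dH/dt = 0: 0.965(1 - 121/281) = 0.0362L*.
The bracket is 0.568, giving L* = 0.548/0.0362 = 15.1.

H* ≈ 121, L* ≈ 15.1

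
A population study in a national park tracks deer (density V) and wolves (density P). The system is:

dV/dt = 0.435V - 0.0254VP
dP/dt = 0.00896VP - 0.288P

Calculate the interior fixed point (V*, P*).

Set dP/dt = 0 with P > 0: 0.00896V - 0.288 = 0, so V* = 0.288/0.00896 = 32.1.
Set dV/dt = 0 with V > 0: 0.435 - 0.0254P = 0, so P* = 0.435/0.0254 = 17.1.

V* ≈ 32.1, P* ≈ 17.1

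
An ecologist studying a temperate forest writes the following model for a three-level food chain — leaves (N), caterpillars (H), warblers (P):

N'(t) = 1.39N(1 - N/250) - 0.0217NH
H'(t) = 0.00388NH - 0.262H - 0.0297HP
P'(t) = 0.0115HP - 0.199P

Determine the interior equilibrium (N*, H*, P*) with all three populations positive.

From dP/dt = 0: 0.0115H* = 0.199, so H* = 17.3.
From dN/dt = 0: 1.39(1 - N*/250) = 0.0217·17.3, giving N* = 250·(1 - 0.27) = 182.
From dH/dt = 0: 0.00388·182 - 0.262 = 0.0297P*, so P* = 0.446/0.0297 = 15.

N* ≈ 182, H* ≈ 17.3, P* ≈ 15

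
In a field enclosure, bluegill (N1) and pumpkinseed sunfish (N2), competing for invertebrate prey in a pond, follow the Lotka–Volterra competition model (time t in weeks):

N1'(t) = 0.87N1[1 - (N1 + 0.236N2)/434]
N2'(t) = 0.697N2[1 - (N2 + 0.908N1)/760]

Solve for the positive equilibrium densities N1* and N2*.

Setting both brackets to zero gives the nullclines N1 + 0.236N2 = 434 and 0.908N1 + N2 = 760.
Substituting N2 = 760 - 0.908N1 into the first: N1(1 - 0.236·0.908) = 434 - 0.236·760.
So N1* = 255/0.786 = 324, and then N2* = 760 - 0.908·324 = 466.

N1* ≈ 324, N2* ≈ 466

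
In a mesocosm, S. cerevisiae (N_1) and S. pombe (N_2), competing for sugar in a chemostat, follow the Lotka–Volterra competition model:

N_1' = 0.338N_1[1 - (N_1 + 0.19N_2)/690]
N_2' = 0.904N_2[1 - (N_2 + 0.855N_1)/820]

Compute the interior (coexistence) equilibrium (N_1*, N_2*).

Setting both brackets to zero gives the nullclines N_1 + 0.19N_2 = 690 and 0.855N_1 + N_2 = 820.
Substituting N_2 = 820 - 0.855N_1 into the first: N_1(1 - 0.19·0.855) = 690 - 0.19·820.
So N_1* = 534/0.838 = 638, and then N_2* = 820 - 0.855·638 = 275.

N_1* ≈ 638, N_2* ≈ 275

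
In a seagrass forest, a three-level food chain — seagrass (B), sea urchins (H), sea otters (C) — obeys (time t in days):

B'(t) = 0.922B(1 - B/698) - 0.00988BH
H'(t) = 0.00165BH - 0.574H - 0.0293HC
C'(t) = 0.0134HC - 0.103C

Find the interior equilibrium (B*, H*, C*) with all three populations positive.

From dC/dt = 0: 0.0134H* = 0.103, so H* = 7.69.
From dB/dt = 0: 0.922(1 - B*/698) = 0.00988·7.69, giving B* = 698·(1 - 0.0824) = 641.
From dH/dt = 0: 0.00165·641 - 0.574 = 0.0293C*, so C* = 0.483/0.0293 = 16.5.

B* ≈ 641, H* ≈ 7.69, C* ≈ 16.5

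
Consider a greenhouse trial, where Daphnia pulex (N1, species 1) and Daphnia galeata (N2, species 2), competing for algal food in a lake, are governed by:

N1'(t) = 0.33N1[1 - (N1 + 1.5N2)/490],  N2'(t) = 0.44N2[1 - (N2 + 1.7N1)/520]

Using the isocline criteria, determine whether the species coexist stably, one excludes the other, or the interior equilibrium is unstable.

unstable coexistence (outcome depends on initial conditions)

Compare the nullcline intercepts: K1/α12 = 490/1.5 = 327 < K2 = 520; K2/α21 = 520/1.7 = 306 < K1 = 490.
Since both are reversed, neither can invade when rare; the interior point is a saddle.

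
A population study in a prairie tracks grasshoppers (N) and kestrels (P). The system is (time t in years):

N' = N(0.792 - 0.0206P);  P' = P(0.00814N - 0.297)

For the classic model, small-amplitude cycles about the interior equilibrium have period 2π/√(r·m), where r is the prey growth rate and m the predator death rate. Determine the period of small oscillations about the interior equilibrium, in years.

T ≈ 13 years

Here r = 0.792 and m = 0.297, so r·m = 0.235.
ω = √0.235 = 0.485 per year, hence T = 2π/ω ≈ 13 years.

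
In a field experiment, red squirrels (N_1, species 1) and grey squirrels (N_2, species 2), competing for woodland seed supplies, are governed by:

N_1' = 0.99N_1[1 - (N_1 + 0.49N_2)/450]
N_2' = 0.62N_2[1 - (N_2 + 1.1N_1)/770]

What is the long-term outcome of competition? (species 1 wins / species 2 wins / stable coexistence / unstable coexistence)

Compare the nullcline intercepts: K1/α12 = 450/0.49 = 918 > K2 = 770; K2/α21 = 770/1.1 = 700 > K1 = 450.
Since both inequalities hold, each species can invade when rare, so the interior equilibrium is stable.

stable coexistence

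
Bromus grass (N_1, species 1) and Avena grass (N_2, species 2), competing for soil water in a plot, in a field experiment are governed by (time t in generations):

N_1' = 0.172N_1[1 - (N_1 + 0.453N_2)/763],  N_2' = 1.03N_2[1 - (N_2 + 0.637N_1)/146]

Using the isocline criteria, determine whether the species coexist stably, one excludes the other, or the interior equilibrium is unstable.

species 1 excludes species 2

Compare the nullcline intercepts: K1/α12 = 763/0.453 = 1680 > K2 = 146; K2/α21 = 146/0.637 = 229 < K1 = 763.
Since the inequalities point opposite ways, species 1 can invade but species 2 cannot.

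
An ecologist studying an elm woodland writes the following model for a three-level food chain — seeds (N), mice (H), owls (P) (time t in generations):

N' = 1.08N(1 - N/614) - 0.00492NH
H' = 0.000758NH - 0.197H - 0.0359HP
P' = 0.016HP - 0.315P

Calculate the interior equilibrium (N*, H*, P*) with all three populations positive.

From dP/dt = 0: 0.016H* = 0.315, so H* = 19.7.
From dN/dt = 0: 1.08(1 - N*/614) = 0.00492·19.7, giving N* = 614·(1 - 0.0897) = 559.
From dH/dt = 0: 0.000758·559 - 0.197 = 0.0359P*, so P* = 0.227/0.0359 = 6.31.

N* ≈ 559, H* ≈ 19.7, P* ≈ 6.31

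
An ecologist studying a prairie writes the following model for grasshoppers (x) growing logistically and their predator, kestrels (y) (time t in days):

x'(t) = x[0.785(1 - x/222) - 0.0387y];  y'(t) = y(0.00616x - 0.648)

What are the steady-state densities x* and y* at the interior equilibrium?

From dy/dt = 0 with y > 0: 0.00616x* = 0.648, so x* = 105.
Substitute into dx/dt = 0: 0.785(1 - 105/222) = 0.0387y*.
The bracket is 0.526, giving y* = 0.413/0.0387 = 10.7.

x* ≈ 105, y* ≈ 10.7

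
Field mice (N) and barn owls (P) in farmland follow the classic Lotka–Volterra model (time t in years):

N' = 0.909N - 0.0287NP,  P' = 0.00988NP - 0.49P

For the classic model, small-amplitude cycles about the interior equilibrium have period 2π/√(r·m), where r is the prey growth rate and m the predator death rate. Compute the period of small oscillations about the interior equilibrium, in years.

Here r = 0.909 and m = 0.49, so r·m = 0.445.
ω = √0.445 = 0.667 per year, hence T = 2π/ω ≈ 9.41 years.

T ≈ 9.41 years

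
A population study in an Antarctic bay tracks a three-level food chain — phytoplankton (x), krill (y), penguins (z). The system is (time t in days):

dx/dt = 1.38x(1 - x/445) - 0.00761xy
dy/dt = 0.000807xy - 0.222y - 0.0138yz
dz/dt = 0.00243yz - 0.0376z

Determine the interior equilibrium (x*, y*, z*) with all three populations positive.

From dz/dt = 0: 0.00243y* = 0.0376, so y* = 15.5.
From dx/dt = 0: 1.38(1 - x*/445) = 0.00761·15.5, giving x* = 445·(1 - 0.0853) = 407.
From dy/dt = 0: 0.000807·407 - 0.222 = 0.0138z*, so z* = 0.106/0.0138 = 7.72.

x* ≈ 407, y* ≈ 15.5, z* ≈ 7.72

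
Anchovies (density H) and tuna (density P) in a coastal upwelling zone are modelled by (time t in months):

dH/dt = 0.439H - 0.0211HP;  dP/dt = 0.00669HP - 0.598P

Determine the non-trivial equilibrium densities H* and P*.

Set dP/dt = 0 with P > 0: 0.00669H - 0.598 = 0, so H* = 0.598/0.00669 = 89.4.
Set dH/dt = 0 with H > 0: 0.439 - 0.0211P = 0, so P* = 0.439/0.0211 = 20.8.

H* ≈ 89.4, P* ≈ 20.8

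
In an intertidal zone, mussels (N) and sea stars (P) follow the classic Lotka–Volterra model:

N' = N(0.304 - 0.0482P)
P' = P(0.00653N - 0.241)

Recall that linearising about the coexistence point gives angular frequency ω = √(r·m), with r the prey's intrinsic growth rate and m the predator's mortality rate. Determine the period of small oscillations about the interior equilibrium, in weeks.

T ≈ 23.2 weeks

Here r = 0.304 and m = 0.241, so r·m = 0.0733.
ω = √0.0733 = 0.271 per week, hence T = 2π/ω ≈ 23.2 weeks.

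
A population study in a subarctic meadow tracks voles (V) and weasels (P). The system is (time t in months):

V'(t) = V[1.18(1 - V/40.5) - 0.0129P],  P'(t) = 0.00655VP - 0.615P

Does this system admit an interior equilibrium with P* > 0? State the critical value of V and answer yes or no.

The predator equation gives dP/dt > 0 only when V > 0.615/0.00655 = 93.9.
Without the predator, V → K = 40.5. Since 40.5 < 93.9, the predator cannot invade.

Threshold V = 93.9; K < 93.9, so no, the predator goes extinct.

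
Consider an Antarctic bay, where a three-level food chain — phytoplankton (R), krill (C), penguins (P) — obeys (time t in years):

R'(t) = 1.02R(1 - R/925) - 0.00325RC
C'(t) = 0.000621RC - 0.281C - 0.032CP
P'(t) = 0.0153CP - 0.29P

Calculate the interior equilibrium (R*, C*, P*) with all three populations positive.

From dP/dt = 0: 0.0153C* = 0.29, so C* = 19.
From dR/dt = 0: 1.02(1 - R*/925) = 0.00325·19, giving R* = 925·(1 - 0.0604) = 869.
From dC/dt = 0: 0.000621·869 - 0.281 = 0.032P*, so P* = 0.259/0.032 = 8.09.

R* ≈ 869, C* ≈ 19, P* ≈ 8.09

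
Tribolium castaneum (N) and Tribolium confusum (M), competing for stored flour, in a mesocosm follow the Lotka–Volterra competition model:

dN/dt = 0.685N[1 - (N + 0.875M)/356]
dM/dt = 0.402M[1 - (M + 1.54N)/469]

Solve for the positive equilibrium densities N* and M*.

Setting both brackets to zero gives the nullclines N + 0.875M = 356 and 1.54N + M = 469.
Substituting M = 469 - 1.54N into the first: N(1 - 0.875·1.54) = 356 - 0.875·469.
So N* = -54.4/-0.348 = 156, and then M* = 469 - 1.54·156 = 228.

N* ≈ 156, M* ≈ 228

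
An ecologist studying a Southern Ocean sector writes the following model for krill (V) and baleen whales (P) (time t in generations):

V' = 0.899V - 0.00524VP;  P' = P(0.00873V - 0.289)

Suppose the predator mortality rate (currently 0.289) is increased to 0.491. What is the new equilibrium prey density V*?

V* ≈ 56.2

At the interior fixed point, setting dP/dt = 0 with P > 0 fixes V* = (predator death rate)/(VP coefficient) — independent of the other coefficients.
With the change, V* = 0.491/0.00873 = 56.2; it rises from 33.1.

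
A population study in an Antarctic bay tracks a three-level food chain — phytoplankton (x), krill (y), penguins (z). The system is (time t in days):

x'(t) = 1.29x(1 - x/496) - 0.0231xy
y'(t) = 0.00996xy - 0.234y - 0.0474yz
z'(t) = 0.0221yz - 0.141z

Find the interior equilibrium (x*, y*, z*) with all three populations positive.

From dz/dt = 0: 0.0221y* = 0.141, so y* = 6.38.
From dx/dt = 0: 1.29(1 - x*/496) = 0.0231·6.38, giving x* = 496·(1 - 0.114) = 439.
From dy/dt = 0: 0.00996·439 - 0.234 = 0.0474z*, so z* = 4.14/0.0474 = 87.4.

x* ≈ 439, y* ≈ 6.38, z* ≈ 87.4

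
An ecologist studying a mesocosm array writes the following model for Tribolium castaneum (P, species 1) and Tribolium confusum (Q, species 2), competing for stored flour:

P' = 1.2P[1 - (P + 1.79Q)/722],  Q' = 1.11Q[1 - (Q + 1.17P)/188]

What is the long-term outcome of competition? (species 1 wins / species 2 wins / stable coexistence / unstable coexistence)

Compare the nullcline intercepts: K1/α12 = 722/1.79 = 403 > K2 = 188; K2/α21 = 188/1.17 = 161 < K1 = 722.
Since the inequalities point opposite ways, species 1 can invade but species 2 cannot.

species 1 excludes species 2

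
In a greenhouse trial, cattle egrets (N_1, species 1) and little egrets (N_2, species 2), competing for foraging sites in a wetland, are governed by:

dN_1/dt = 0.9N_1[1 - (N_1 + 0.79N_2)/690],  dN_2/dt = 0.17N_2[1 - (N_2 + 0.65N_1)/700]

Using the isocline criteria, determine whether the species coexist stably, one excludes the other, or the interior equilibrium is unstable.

Compare the nullcline intercepts: K1/α12 = 690/0.79 = 873 > K2 = 700; K2/α21 = 700/0.65 = 1080 > K1 = 690.
Since both inequalities hold, each species can invade when rare, so the interior equilibrium is stable.

stable coexistence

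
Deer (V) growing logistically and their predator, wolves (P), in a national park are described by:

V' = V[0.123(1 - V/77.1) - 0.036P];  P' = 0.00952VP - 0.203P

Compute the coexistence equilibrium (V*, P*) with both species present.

From dP/dt = 0 with P > 0: 0.00952V* = 0.203, so V* = 21.3.
Substitute into dV/dt = 0: 0.123(1 - 21.3/77.1) = 0.036P*.
The bracket is 0.723, giving P* = 0.089/0.036 = 2.47.

V* ≈ 21.3, P* ≈ 2.47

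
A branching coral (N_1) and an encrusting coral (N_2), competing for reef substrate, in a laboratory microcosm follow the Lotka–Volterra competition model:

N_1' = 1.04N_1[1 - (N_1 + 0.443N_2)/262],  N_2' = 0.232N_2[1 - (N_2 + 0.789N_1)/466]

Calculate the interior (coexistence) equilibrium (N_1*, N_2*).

Setting both brackets to zero gives the nullclines N_1 + 0.443N_2 = 262 and 0.789N_1 + N_2 = 466.
Substituting N_2 = 466 - 0.789N_1 into the first: N_1(1 - 0.443·0.789) = 262 - 0.443·466.
So N_1* = 55.6/0.65 = 85.4, and then N_2* = 466 - 0.789·85.4 = 399.

N_1* ≈ 85.4, N_2* ≈ 399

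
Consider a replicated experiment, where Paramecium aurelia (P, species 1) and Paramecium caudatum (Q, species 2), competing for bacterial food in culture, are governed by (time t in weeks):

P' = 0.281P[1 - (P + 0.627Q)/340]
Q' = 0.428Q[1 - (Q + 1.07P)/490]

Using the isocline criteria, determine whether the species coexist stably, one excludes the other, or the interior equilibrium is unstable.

stable coexistence

Compare the nullcline intercepts: K1/α12 = 340/0.627 = 542 > K2 = 490; K2/α21 = 490/1.07 = 458 > K1 = 340.
Since both inequalities hold, each species can invade when rare, so the interior equilibrium is stable.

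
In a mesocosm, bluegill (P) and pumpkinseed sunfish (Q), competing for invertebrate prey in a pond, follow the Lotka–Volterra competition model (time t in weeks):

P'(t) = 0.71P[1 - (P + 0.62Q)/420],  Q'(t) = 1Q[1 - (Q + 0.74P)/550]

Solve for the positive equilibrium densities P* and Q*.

P* ≈ 146, Q* ≈ 442

Setting both brackets to zero gives the nullclines P + 0.62Q = 420 and 0.74P + Q = 550.
Substituting Q = 550 - 0.74P into the first: P(1 - 0.62·0.74) = 420 - 0.62·550.
So P* = 79/0.541 = 146, and then Q* = 550 - 0.74·146 = 442.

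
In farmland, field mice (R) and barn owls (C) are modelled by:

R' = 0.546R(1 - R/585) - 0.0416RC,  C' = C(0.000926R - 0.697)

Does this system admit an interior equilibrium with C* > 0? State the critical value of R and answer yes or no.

The predator equation gives dC/dt > 0 only when R > 0.697/0.000926 = 753.
Without the predator, R → K = 585. Since 585 < 753, the predator cannot invade.

Threshold R = 753; K < 753, so no, the predator goes extinct.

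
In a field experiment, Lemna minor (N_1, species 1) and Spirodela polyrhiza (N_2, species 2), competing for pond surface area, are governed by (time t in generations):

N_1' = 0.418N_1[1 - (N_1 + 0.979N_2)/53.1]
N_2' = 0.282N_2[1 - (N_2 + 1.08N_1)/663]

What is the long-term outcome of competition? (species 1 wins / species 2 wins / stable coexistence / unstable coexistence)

species 2 excludes species 1

Compare the nullcline intercepts: K1/α12 = 53.1/0.979 = 54.2 < K2 = 663; K2/α21 = 663/1.08 = 614 > K1 = 53.1.
Since the inequalities point opposite ways, species 2 can invade but species 1 cannot.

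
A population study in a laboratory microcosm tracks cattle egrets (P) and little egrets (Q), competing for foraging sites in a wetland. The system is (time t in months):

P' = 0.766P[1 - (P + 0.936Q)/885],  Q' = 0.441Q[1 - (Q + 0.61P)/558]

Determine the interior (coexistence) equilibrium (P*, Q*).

P* ≈ 845, Q* ≈ 42.3

Setting both brackets to zero gives the nullclines P + 0.936Q = 885 and 0.61P + Q = 558.
Substituting Q = 558 - 0.61P into the first: P(1 - 0.936·0.61) = 885 - 0.936·558.
So P* = 363/0.429 = 845, and then Q* = 558 - 0.61·845 = 42.3.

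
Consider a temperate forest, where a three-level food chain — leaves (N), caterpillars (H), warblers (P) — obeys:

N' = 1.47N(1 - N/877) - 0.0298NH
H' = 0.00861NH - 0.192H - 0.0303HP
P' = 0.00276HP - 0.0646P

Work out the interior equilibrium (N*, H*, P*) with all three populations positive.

N* ≈ 461, H* ≈ 23.4, P* ≈ 125

From dP/dt = 0: 0.00276H* = 0.0646, so H* = 23.4.
From dN/dt = 0: 1.47(1 - N*/877) = 0.0298·23.4, giving N* = 877·(1 - 0.474) = 461.
From dH/dt = 0: 0.00861·461 - 0.192 = 0.0303P*, so P* = 3.78/0.0303 = 125.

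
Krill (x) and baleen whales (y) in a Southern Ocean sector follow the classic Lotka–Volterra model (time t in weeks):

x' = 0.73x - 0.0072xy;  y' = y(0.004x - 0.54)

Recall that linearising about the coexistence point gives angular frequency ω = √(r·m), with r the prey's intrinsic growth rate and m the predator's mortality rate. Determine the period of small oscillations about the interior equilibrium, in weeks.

Here r = 0.73 and m = 0.54, so r·m = 0.394.
ω = √0.394 = 0.628 per week, hence T = 2π/ω ≈ 10 weeks.

T ≈ 10 weeks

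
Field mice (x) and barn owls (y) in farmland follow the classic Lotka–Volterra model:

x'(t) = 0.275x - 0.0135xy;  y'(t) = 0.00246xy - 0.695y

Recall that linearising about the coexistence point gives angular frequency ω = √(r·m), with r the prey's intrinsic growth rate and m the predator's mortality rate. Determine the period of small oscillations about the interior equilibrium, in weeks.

Here r = 0.275 and m = 0.695, so r·m = 0.191.
ω = √0.191 = 0.437 per week, hence T = 2π/ω ≈ 14.4 weeks.

T ≈ 14.4 weeks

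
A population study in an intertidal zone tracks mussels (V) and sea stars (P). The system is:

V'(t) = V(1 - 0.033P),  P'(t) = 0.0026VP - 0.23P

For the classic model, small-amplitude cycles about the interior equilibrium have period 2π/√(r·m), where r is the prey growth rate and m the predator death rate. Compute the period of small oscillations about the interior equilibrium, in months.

T ≈ 13.1 months

Here r = 1 and m = 0.23, so r·m = 0.23.
ω = √0.23 = 0.48 per month, hence T = 2π/ω ≈ 13.1 months.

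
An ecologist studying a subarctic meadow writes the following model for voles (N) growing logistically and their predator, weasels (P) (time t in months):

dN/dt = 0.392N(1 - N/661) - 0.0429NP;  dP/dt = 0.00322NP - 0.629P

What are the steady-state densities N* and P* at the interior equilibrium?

From dP/dt = 0 with P > 0: 0.00322N* = 0.629, so N* = 195.
Substitute into dN/dt = 0: 0.392(1 - 195/661) = 0.0429P*.
The bracket is 0.704, giving P* = 0.276/0.0429 = 6.44.

N* ≈ 195, P* ≈ 6.44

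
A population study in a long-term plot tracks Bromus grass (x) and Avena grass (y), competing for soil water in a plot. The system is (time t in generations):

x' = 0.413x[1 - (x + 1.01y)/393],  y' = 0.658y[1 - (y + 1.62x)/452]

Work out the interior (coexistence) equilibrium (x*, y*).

x* ≈ 99.8, y* ≈ 290

Setting both brackets to zero gives the nullclines x + 1.01y = 393 and 1.62x + y = 452.
Substituting y = 452 - 1.62x into the first: x(1 - 1.01·1.62) = 393 - 1.01·452.
So x* = -63.5/-0.636 = 99.8, and then y* = 452 - 1.62·99.8 = 290.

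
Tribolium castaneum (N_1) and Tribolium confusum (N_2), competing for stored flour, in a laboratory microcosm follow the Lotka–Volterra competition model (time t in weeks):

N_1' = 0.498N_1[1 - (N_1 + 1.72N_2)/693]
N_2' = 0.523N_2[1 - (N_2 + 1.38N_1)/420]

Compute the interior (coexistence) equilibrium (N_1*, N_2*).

N_1* ≈ 21.4, N_2* ≈ 390

Setting both brackets to zero gives the nullclines N_1 + 1.72N_2 = 693 and 1.38N_1 + N_2 = 420.
Substituting N_2 = 420 - 1.38N_1 into the first: N_1(1 - 1.72·1.38) = 693 - 1.72·420.
So N_1* = -29.4/-1.37 = 21.4, and then N_2* = 420 - 1.38·21.4 = 390.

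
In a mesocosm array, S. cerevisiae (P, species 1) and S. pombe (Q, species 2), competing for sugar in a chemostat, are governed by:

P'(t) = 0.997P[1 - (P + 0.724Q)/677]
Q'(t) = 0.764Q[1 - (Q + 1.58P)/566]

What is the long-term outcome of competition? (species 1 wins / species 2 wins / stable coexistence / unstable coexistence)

species 1 excludes species 2

Compare the nullcline intercepts: K1/α12 = 677/0.724 = 935 > K2 = 566; K2/α21 = 566/1.58 = 358 < K1 = 677.
Since the inequalities point opposite ways, species 1 can invade but species 2 cannot.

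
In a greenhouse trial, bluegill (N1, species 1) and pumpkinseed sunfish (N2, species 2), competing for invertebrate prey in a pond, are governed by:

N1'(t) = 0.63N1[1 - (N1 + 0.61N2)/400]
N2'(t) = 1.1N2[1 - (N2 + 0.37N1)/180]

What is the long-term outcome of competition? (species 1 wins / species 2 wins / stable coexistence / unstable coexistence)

stable coexistence

Compare the nullcline intercepts: K1/α12 = 400/0.61 = 656 > K2 = 180; K2/α21 = 180/0.37 = 486 > K1 = 400.
Since both inequalities hold, each species can invade when rare, so the interior equilibrium is stable.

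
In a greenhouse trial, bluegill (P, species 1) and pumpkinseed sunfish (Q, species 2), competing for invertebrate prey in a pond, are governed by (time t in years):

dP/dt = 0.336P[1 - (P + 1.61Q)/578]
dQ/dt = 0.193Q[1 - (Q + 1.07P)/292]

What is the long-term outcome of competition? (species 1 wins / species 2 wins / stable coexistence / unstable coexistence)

species 1 excludes species 2

Compare the nullcline intercepts: K1/α12 = 578/1.61 = 359 > K2 = 292; K2/α21 = 292/1.07 = 273 < K1 = 578.
Since the inequalities point opposite ways, species 1 can invade but species 2 cannot.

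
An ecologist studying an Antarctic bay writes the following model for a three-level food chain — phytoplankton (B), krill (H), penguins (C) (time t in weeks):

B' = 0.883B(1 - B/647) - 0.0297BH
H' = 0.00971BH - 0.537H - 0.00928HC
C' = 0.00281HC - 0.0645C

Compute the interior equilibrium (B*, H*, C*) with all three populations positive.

B* ≈ 147, H* ≈ 23, C* ≈ 96.4

From dC/dt = 0: 0.00281H* = 0.0645, so H* = 23.
From dB/dt = 0: 0.883(1 - B*/647) = 0.0297·23, giving B* = 647·(1 - 0.772) = 147.
From dH/dt = 0: 0.00971·147 - 0.537 = 0.00928C*, so C* = 0.895/0.00928 = 96.4.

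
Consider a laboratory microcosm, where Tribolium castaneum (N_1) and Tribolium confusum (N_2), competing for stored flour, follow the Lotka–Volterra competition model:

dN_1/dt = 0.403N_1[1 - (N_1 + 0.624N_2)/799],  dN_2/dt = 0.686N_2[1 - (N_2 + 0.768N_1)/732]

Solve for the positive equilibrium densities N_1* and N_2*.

Setting both brackets to zero gives the nullclines N_1 + 0.624N_2 = 799 and 0.768N_1 + N_2 = 732.
Substituting N_2 = 732 - 0.768N_1 into the first: N_1(1 - 0.624·0.768) = 799 - 0.624·732.
So N_1* = 342/0.521 = 657, and then N_2* = 732 - 0.768·657 = 227.

N_1* ≈ 657, N_2* ≈ 227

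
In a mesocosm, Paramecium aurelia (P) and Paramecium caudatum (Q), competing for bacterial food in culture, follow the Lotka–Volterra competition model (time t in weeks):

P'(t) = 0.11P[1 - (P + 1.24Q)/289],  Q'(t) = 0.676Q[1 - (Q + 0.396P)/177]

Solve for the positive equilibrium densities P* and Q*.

P* ≈ 137, Q* ≈ 123

Setting both brackets to zero gives the nullclines P + 1.24Q = 289 and 0.396P + Q = 177.
Substituting Q = 177 - 0.396P into the first: P(1 - 1.24·0.396) = 289 - 1.24·177.
So P* = 69.5/0.509 = 137, and then Q* = 177 - 0.396·137 = 123.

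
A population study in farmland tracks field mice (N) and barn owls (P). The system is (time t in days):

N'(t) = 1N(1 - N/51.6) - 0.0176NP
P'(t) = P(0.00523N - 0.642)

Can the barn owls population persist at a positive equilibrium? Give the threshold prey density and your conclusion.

The predator equation gives dP/dt > 0 only when N > 0.642/0.00523 = 123.
Without the predator, N → K = 51.6. Since 51.6 < 123, the predator cannot invade.

Threshold N = 123; K < 123, so no, the predator goes extinct.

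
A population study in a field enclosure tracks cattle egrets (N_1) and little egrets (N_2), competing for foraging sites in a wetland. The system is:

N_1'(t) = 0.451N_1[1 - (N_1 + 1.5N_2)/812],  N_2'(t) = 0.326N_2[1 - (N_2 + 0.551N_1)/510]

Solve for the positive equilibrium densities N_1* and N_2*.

Setting both brackets to zero gives the nullclines N_1 + 1.5N_2 = 812 and 0.551N_1 + N_2 = 510.
Substituting N_2 = 510 - 0.551N_1 into the first: N_1(1 - 1.5·0.551) = 812 - 1.5·510.
So N_1* = 47/0.173 = 271, and then N_2* = 510 - 0.551·271 = 361.

N_1* ≈ 271, N_2* ≈ 361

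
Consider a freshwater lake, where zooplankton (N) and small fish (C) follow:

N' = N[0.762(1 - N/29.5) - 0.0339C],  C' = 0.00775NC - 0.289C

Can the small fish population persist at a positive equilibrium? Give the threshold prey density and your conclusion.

Threshold N = 37.3; K < 37.3, so no, the predator goes extinct.

The predator equation gives dC/dt > 0 only when N > 0.289/0.00775 = 37.3.
Without the predator, N → K = 29.5. Since 29.5 < 37.3, the predator cannot invade.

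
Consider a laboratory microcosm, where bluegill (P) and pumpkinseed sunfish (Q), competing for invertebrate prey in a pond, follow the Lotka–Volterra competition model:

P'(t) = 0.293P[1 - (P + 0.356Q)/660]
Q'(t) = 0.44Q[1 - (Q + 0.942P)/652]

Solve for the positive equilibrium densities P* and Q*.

P* ≈ 644, Q* ≈ 45.6

Setting both brackets to zero gives the nullclines P + 0.356Q = 660 and 0.942P + Q = 652.
Substituting Q = 652 - 0.942P into the first: P(1 - 0.356·0.942) = 660 - 0.356·652.
So P* = 428/0.665 = 644, and then Q* = 652 - 0.942·644 = 45.6.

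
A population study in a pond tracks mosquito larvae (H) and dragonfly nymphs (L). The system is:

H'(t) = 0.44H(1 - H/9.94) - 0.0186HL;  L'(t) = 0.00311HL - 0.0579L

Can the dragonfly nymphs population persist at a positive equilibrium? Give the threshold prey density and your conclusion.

Threshold H = 18.6; K < 18.6, so no, the predator goes extinct.

The predator equation gives dL/dt > 0 only when H > 0.0579/0.00311 = 18.6.
Without the predator, H → K = 9.94. Since 9.94 < 18.6, the predator cannot invade.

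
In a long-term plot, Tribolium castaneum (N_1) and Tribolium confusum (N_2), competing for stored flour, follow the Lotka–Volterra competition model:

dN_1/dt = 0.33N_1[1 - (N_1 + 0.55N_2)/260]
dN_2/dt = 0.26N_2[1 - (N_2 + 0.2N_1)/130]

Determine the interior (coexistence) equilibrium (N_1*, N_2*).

Setting both brackets to zero gives the nullclines N_1 + 0.55N_2 = 260 and 0.2N_1 + N_2 = 130.
Substituting N_2 = 130 - 0.2N_1 into the first: N_1(1 - 0.55·0.2) = 260 - 0.55·130.
So N_1* = 188/0.89 = 212, and then N_2* = 130 - 0.2·212 = 87.6.

N_1* ≈ 212, N_2* ≈ 87.6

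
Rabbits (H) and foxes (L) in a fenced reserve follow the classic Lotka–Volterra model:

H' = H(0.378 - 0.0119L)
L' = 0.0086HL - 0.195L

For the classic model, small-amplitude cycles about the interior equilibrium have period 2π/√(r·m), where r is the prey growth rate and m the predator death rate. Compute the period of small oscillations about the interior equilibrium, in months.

T ≈ 23.1 months

Here r = 0.378 and m = 0.195, so r·m = 0.0737.
ω = √0.0737 = 0.271 per month, hence T = 2π/ω ≈ 23.1 months.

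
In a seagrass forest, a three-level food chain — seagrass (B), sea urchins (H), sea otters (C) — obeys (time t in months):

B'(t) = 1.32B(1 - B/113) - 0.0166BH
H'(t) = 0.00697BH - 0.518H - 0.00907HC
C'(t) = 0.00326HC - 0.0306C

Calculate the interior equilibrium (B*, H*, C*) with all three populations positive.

B* ≈ 99.7, H* ≈ 9.39, C* ≈ 19.5

From dC/dt = 0: 0.00326H* = 0.0306, so H* = 9.39.
From dB/dt = 0: 1.32(1 - B*/113) = 0.0166·9.39, giving B* = 113·(1 - 0.118) = 99.7.
From dH/dt = 0: 0.00697·99.7 - 0.518 = 0.00907C*, so C* = 0.177/0.00907 = 19.5.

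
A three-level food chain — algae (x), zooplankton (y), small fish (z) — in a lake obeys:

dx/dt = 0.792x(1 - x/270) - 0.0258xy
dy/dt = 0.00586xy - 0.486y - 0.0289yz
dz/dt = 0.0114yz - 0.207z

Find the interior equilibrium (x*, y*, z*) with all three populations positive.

x* ≈ 110, y* ≈ 18.2, z* ≈ 5.55

From dz/dt = 0: 0.0114y* = 0.207, so y* = 18.2.
From dx/dt = 0: 0.792(1 - x*/270) = 0.0258·18.2, giving x* = 270·(1 - 0.592) = 110.
From dy/dt = 0: 0.00586·110 - 0.486 = 0.0289z*, so z* = 0.16/0.0289 = 5.55.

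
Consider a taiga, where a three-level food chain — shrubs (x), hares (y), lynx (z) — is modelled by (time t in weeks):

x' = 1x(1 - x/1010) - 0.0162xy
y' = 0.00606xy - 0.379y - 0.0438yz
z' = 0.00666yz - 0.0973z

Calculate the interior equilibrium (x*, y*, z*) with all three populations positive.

x* ≈ 771, y* ≈ 14.6, z* ≈ 98

From dz/dt = 0: 0.00666y* = 0.0973, so y* = 14.6.
From dx/dt = 0: 1(1 - x*/1010) = 0.0162·14.6, giving x* = 1010·(1 - 0.237) = 771.
From dy/dt = 0: 0.00606·771 - 0.379 = 0.0438z*, so z* = 4.29/0.0438 = 98.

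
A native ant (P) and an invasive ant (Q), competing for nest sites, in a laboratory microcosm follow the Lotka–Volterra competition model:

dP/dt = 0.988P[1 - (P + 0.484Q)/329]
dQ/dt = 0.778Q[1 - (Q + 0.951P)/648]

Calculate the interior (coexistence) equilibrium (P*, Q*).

P* ≈ 28.5, Q* ≈ 621

Setting both brackets to zero gives the nullclines P + 0.484Q = 329 and 0.951P + Q = 648.
Substituting Q = 648 - 0.951P into the first: P(1 - 0.484·0.951) = 329 - 0.484·648.
So P* = 15.4/0.54 = 28.5, and then Q* = 648 - 0.951·28.5 = 621.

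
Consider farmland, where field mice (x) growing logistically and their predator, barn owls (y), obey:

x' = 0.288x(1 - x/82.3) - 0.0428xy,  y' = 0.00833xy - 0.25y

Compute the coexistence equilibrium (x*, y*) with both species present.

x* ≈ 30, y* ≈ 4.28

From dy/dt = 0 with y > 0: 0.00833x* = 0.25, so x* = 30.
Substitute into dx/dt = 0: 0.288(1 - 30/82.3) = 0.0428y*.
The bracket is 0.635, giving y* = 0.183/0.0428 = 4.28.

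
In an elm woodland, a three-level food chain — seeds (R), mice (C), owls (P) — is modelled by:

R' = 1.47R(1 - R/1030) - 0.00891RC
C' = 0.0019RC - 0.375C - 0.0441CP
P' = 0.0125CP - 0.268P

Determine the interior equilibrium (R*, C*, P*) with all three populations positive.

From dP/dt = 0: 0.0125C* = 0.268, so C* = 21.4.
From dR/dt = 0: 1.47(1 - R*/1030) = 0.00891·21.4, giving R* = 1030·(1 - 0.13) = 896.
From dC/dt = 0: 0.0019·896 - 0.375 = 0.0441P*, so P* = 1.33/0.0441 = 30.1.

R* ≈ 896, C* ≈ 21.4, P* ≈ 30.1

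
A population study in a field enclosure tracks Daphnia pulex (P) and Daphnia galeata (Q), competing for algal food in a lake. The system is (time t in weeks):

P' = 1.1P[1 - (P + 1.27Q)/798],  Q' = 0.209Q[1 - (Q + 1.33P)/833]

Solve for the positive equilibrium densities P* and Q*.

P* ≈ 377, Q* ≈ 331

Setting both brackets to zero gives the nullclines P + 1.27Q = 798 and 1.33P + Q = 833.
Substituting Q = 833 - 1.33P into the first: P(1 - 1.27·1.33) = 798 - 1.27·833.
So P* = -260/-0.689 = 377, and then Q* = 833 - 1.33·377 = 331.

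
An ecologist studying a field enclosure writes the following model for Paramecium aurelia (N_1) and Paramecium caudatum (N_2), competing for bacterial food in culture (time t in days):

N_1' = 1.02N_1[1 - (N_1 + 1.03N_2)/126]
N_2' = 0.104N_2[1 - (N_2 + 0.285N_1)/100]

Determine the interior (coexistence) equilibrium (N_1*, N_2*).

N_1* ≈ 32.6, N_2* ≈ 90.7

Setting both brackets to zero gives the nullclines N_1 + 1.03N_2 = 126 and 0.285N_1 + N_2 = 100.
Substituting N_2 = 100 - 0.285N_1 into the first: N_1(1 - 1.03·0.285) = 126 - 1.03·100.
So N_1* = 23/0.706 = 32.6, and then N_2* = 100 - 0.285·32.6 = 90.7.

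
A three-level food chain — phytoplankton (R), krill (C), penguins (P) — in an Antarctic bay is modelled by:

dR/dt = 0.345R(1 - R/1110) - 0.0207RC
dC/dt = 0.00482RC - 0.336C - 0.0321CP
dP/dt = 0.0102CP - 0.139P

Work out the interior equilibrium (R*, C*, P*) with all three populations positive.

From dP/dt = 0: 0.0102C* = 0.139, so C* = 13.6.
From dR/dt = 0: 0.345(1 - R*/1110) = 0.0207·13.6, giving R* = 1110·(1 - 0.818) = 202.
From dC/dt = 0: 0.00482·202 - 0.336 = 0.0321P*, so P* = 0.64/0.0321 = 19.9.

R* ≈ 202, C* ≈ 13.6, P* ≈ 19.9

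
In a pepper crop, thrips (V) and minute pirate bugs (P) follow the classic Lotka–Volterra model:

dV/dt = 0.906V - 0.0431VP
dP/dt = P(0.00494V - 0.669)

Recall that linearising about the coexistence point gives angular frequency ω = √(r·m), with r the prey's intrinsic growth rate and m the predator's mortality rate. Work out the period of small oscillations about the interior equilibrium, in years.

Here r = 0.906 and m = 0.669, so r·m = 0.606.
ω = √0.606 = 0.779 per year, hence T = 2π/ω ≈ 8.07 years.

T ≈ 8.07 years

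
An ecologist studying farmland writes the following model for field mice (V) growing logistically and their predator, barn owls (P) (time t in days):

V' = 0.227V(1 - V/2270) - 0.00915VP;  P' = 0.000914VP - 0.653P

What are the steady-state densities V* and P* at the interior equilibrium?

From dP/dt = 0 with P > 0: 0.000914V* = 0.653, so V* = 714.
Substitute into dV/dt = 0: 0.227(1 - 714/2270) = 0.00915P*.
The bracket is 0.685, giving P* = 0.156/0.00915 = 17.

V* ≈ 714, P* ≈ 17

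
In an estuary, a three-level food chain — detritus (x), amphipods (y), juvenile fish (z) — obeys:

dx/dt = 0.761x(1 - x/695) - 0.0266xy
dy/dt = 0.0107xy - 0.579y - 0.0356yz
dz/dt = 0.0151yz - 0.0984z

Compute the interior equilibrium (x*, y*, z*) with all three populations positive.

x* ≈ 537, y* ≈ 6.52, z* ≈ 145

From dz/dt = 0: 0.0151y* = 0.0984, so y* = 6.52.
From dx/dt = 0: 0.761(1 - x*/695) = 0.0266·6.52, giving x* = 695·(1 - 0.228) = 537.
From dy/dt = 0: 0.0107·537 - 0.579 = 0.0356z*, so z* = 5.16/0.0356 = 145.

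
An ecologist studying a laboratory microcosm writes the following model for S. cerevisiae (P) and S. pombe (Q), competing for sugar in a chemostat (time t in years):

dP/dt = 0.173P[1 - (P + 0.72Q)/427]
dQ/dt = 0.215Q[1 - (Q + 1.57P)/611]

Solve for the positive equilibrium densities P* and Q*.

P* ≈ 99.1, Q* ≈ 455

Setting both brackets to zero gives the nullclines P + 0.72Q = 427 and 1.57P + Q = 611.
Substituting Q = 611 - 1.57P into the first: P(1 - 0.72·1.57) = 427 - 0.72·611.
So P* = -12.9/-0.13 = 99.1, and then Q* = 611 - 1.57·99.1 = 455.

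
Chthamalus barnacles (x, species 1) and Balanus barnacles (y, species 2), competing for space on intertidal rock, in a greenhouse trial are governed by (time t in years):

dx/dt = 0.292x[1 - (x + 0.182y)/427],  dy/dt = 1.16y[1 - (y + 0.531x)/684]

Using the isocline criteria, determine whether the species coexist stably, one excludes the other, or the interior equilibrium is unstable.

stable coexistence

Compare the nullcline intercepts: K1/α12 = 427/0.182 = 2350 > K2 = 684; K2/α21 = 684/0.531 = 1290 > K1 = 427.
Since both inequalities hold, each species can invade when rare, so the interior equilibrium is stable.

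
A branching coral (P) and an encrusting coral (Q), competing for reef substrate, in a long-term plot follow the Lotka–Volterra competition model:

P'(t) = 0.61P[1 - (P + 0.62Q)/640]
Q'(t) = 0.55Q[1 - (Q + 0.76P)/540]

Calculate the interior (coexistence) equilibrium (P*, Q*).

Setting both brackets to zero gives the nullclines P + 0.62Q = 640 and 0.76P + Q = 540.
Substituting Q = 540 - 0.76P into the first: P(1 - 0.62·0.76) = 640 - 0.62·540.
So P* = 305/0.529 = 577, and then Q* = 540 - 0.76·577 = 101.

P* ≈ 577, Q* ≈ 101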